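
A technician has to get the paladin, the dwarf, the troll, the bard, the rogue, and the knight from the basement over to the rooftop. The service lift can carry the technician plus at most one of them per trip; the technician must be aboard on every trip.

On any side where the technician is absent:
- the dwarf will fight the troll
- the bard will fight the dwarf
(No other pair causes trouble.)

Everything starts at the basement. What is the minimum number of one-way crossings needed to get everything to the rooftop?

Counting alone: the technician can take at most 1 across per trip to the rooftop, so moving all 6 needs at least 6 loaded trips out, with a return between consecutive ones — at least 11 crossings.
The safety rule pushes this higher. Following every safe sequence of crossings, the most of the 6 that can be at the rooftop as the service lift arrives there on crossing 11 is 5 — never all 6.
So no plan with fewer than 13 crossings exists, and this one achieves 13:
1. Technician goes to the rooftop with the dwarf.
2. Technician goes back to the basement alone.
3. Technician goes to the rooftop with the paladin.
4. Technician goes back to the basement alone.
5. Technician goes to the rooftop with the troll.
6. Technician goes back to the basement with the dwarf.
7. Technician goes to the rooftop with the bard.
8. Technician goes back to the basement alone.
9. Technician goes to the rooftop with the rogue.
10. Technician goes back to the basement alone.
11. Technician goes to the rooftop with the knight.
12. Technician goes back to the basement alone.
13. Technician goes to the rooftop with the dwarf.

13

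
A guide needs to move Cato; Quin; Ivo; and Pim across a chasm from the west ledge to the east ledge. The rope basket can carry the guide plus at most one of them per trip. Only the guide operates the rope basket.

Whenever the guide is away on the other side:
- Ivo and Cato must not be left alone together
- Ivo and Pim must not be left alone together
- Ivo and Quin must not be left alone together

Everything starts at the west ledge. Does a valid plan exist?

No

Following every safe sequence of crossings from the start, the most of the 4 that can be at the east ledge as the rope basket arrives there on crossings 1, 3 is 1, 2 respectively; the best ever achieved is 2 of 4.
From crossing 5 on, no configuration arises that was not already reachable earlier: only 9 distinct safe configurations (who is on which side, and where the rope basket is) can ever be reached, none of them has everyone across, and every continuation just revisits them. So no valid plan exists.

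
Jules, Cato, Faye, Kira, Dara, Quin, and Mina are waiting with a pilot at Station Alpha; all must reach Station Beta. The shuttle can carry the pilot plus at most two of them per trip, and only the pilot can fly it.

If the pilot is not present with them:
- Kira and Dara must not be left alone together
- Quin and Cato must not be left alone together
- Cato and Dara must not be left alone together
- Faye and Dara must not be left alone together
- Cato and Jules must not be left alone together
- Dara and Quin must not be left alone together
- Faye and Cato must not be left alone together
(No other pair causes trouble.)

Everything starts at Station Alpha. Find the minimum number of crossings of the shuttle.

Counting alone: the pilot can take at most 2 across per trip to Station Beta, so moving all 7 needs at least 4 loaded trips out, with a return between consecutive ones — at least 7 crossings.
The safety rule pushes this higher. Following every safe sequence of crossings, the most of the 7 that can be at Station Beta as the shuttle arrives there on crossings 7, 9 is 5, 6 respectively — never all 7.
So no plan with fewer than 11 crossings exists, and this one achieves 11:
1. Pilot goes to Station Beta with Cato and Dara.  [Station Alpha: Faye, Jules, Kira, Mina, Quin | Station Beta: Cato, Dara]
2. Pilot goes back to Station Alpha with Cato.  [Station Alpha: Cato, Faye, Jules, Kira, Mina, Quin | Station Beta: Dara]
3. Pilot goes to Station Beta with Cato and Jules.  [Station Alpha: Faye, Kira, Mina, Quin | Station Beta: Cato, Dara, Jules]
4. Pilot goes back to Station Alpha with Cato.  [Station Alpha: Cato, Faye, Kira, Mina, Quin | Station Beta: Dara, Jules]
5. Pilot goes to Station Beta with Cato and Mina.  [Station Alpha: Faye, Kira, Quin | Station Beta: Cato, Dara, Jules, Mina]
6. Pilot goes back to Station Alpha with Cato.  [Station Alpha: Cato, Faye, Kira, Quin | Station Beta: Dara, Jules, Mina]
7. Pilot goes to Station Beta with Faye and Quin.  [Station Alpha: Cato, Kira | Station Beta: Dara, Faye, Jules, Mina, Quin]
8. Pilot goes back to Station Alpha with Dara.  [Station Alpha: Cato, Dara, Kira | Station Beta: Faye, Jules, Mina, Quin]
9. Pilot goes to Station Beta with Cato and Kira.  [Station Alpha: Dara | Station Beta: Cato, Faye, Jules, Kira, Mina, Quin]
10. Pilot goes back to Station Alpha with Cato.  [Station Alpha: Cato, Dara | Station Beta: Faye, Jules, Kira, Mina, Quin]
11. Pilot goes to Station Beta with Cato and Dara.  [Station Alpha: — | Station Beta: Cato, Dara, Faye, Jules, Kira, Mina, Quin]

11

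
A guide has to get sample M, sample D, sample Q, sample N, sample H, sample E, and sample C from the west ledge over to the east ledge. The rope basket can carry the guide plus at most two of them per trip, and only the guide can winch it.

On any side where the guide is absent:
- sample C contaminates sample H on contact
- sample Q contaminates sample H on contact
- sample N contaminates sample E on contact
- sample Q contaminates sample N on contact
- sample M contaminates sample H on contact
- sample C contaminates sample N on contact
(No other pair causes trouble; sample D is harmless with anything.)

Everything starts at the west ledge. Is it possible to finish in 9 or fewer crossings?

Yes — this plan uses 9 crossings (≤ 9):
1. Guide goes to the east ledge with sample H and sample N.
2. Guide goes back to the west ledge alone.
3. Guide goes to the east ledge with sample M.
4. Guide goes back to the west ledge with sample H.
5. Guide goes to the east ledge with sample C and sample Q.
6. Guide goes back to the west ledge with sample N.
7. Guide goes to the east ledge with sample D and sample E.
8. Guide goes back to the west ledge alone.
9. Guide goes to the east ledge with sample H and sample N.

Yes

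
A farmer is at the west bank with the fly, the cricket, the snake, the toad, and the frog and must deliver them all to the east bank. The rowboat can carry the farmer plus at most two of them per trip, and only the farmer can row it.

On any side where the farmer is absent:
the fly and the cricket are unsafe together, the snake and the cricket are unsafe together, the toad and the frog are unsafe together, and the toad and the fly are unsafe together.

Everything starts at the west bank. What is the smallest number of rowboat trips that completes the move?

Counting alone: the farmer can take at most 2 across per trip to the east bank, so moving all 5 needs at least 3 loaded trips out, with a return between consecutive ones — at least 5 crossings.
The safety rule pushes this higher. Following every safe sequence of crossings, the most of the 5 that can be at the east bank as the rowboat arrives there on crossing 5 is 4 — never all 5.
So no plan with fewer than 7 crossings exists, and this one achieves 7:
1. Farmer goes to the east bank with the cricket and the toad.
2. Farmer goes back to the west bank alone.
3. Farmer goes to the east bank with the fly.
4. Farmer goes back to the west bank with the cricket and the toad.
5. Farmer goes to the east bank with the frog and the snake.
6. Farmer goes back to the west bank alone.
7. Farmer goes to the east bank with the cricket and the toad.

7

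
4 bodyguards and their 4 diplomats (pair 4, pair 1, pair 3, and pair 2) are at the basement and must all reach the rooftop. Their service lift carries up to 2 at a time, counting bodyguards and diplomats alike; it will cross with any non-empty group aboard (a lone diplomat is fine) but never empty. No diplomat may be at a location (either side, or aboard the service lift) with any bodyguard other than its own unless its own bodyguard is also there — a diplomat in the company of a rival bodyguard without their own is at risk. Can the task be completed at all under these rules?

Following every safe sequence of crossings from the start, the most of the 8 that can be at the rooftop as the service lift arrives there on crossings 1, 3, 5 is 2, 3, 4 respectively; the best ever achieved is 4 of 8.
From crossing 7 on, no configuration arises that was not already reachable earlier: only 44 distinct safe configurations (who is on which side, and where the service lift is) can ever be reached, none of them has everyone across, and every continuation just revisits them. So no valid plan exists.

No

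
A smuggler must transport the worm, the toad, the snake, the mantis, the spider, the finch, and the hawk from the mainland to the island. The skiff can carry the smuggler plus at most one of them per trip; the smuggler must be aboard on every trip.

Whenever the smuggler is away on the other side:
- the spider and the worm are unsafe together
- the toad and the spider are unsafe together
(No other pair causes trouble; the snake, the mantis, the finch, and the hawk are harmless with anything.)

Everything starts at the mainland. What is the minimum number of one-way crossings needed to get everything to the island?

Counting alone: the smuggler can take at most 1 across per trip to the island, so moving all 7 needs at least 7 loaded trips out, with a return between consecutive ones — at least 13 crossings.
The safety rule pushes this higher. Following every safe sequence of crossings, the most of the 7 that can be at the island as the skiff arrives there on crossing 13 is 6 — never all 7.
So no plan with fewer than 15 crossings exists, and this one achieves 15:
1. Smuggler goes to the island with the spider.
2. Smuggler goes back to the mainland alone.
3. Smuggler goes to the island with the worm.
4. Smuggler goes back to the mainland with the spider.
5. Smuggler goes to the island with the toad.
6. Smuggler goes back to the mainland alone.
7. Smuggler goes to the island with the snake.
8. Smuggler goes back to the mainland alone.
9. Smuggler goes to the island with the mantis.
10. Smuggler goes back to the mainland alone.
11. Smuggler goes to the island with the finch.
12. Smuggler goes back to the mainland alone.
13. Smuggler goes to the island with the hawk.
14. Smuggler goes back to the mainland alone.
15. Smuggler goes to the island with the spider.

15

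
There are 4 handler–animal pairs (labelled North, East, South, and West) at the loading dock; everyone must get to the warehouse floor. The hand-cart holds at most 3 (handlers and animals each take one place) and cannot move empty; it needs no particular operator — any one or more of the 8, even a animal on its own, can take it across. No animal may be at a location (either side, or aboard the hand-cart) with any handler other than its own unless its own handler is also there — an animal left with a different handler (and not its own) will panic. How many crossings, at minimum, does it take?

Counting alone: each trip to the warehouse floor takes at most 3 across and each return brings at least 1 back, so after t trips out (and t−1 returns) at most 3t − (t−1) of the 8 are across; that first reaches 8 at t = 4, so at least 7 crossings are needed.
The safety rule pushes this higher. Following every safe sequence of crossings, the most of the 8 that can be at the warehouse floor as the hand-cart arrives there on crossing 7 is 7 — never all 8.
So no plan with fewer than 9 crossings exists, and this one achieves 9:
1. animal North and handler North cross → the warehouse floor.
2. handler North crosses ← the loading dock.
3. animal East, handler East, and handler North cross → the warehouse floor.
4. animal North and handler North cross ← the loading dock.
5. handler North, handler South, and handler West cross → the warehouse floor.
6. animal East crosses ← the loading dock.
7. animal East and animal North cross → the warehouse floor.
8. animal North crosses ← the loading dock.
9. animal North, animal South, and animal West cross → the warehouse floor.

9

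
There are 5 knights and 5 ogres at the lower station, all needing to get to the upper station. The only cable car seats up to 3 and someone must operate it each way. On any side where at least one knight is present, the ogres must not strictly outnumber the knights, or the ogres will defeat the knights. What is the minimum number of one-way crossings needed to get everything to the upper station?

11

Counting alone: each trip to the upper station takes at most 3 across and each return brings at least 1 back, so after t trips out (and t−1 returns) at most 3t − (t−1) of the 10 are across; that first reaches 10 at t = 5, so at least 9 crossings are needed.
The safety rule pushes this higher. Following every safe sequence of crossings, the most of the 10 that can be at the upper station as the cable car arrives there on crossing 9 is 9 — never all 10.
So no plan with fewer than 11 crossings exists, and this one achieves 11:
1. 2 ogres → the upper station.  (the lower station: 5K 3O; the upper station: 0K 2O)
2. 1 ogre ← the lower station.  (the lower station: 5K 4O; the upper station: 0K 1O)
3. 3 ogres → the upper station.  (the lower station: 5K 1O; the upper station: 0K 4O)
4. 1 ogre ← the lower station.  (the lower station: 5K 2O; the upper station: 0K 3O)
5. 3 knights → the upper station.  (the lower station: 2K 2O; the upper station: 3K 3O)
6. 1 knight and 1 ogre ← the lower station.  (the lower station: 3K 3O; the upper station: 2K 2O)
7. 3 knights → the upper station.  (the lower station: 0K 3O; the upper station: 5K 2O)
8. 1 ogre ← the lower station.  (the lower station: 0K 4O; the upper station: 5K 1O)
9. 2 ogres → the upper station.  (the lower station: 0K 2O; the upper station: 5K 3O)
10. 1 ogre ← the lower station.  (the lower station: 0K 3O; the upper station: 5K 2O)
11. 3 ogres → the upper station.  (the lower station: 0K 0O; the upper station: 5K 5O)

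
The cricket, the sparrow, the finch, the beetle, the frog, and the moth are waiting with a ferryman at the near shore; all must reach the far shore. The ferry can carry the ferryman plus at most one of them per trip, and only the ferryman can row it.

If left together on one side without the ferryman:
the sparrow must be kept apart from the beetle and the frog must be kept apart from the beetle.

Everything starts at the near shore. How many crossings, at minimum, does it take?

Counting alone: the ferryman can take at most 1 across per trip to the far shore, so moving all 6 needs at least 6 loaded trips out, with a return between consecutive ones — at least 11 crossings.
The safety rule pushes this higher. Following every safe sequence of crossings, the most of the 6 that can be at the far shore as the ferry arrives there on crossing 11 is 5 — never all 6.
So no plan with fewer than 13 crossings exists, and this one achieves 13:
1. Ferryman goes to the far shore with the beetle.  [the near shore: the cricket, the finch, the frog, the moth, the sparrow | the far shore: the beetle]
2. Ferryman goes back to the near shore alone.  [the near shore: the cricket, the finch, the frog, the moth, the sparrow | the far shore: the beetle]
3. Ferryman goes to the far shore with the cricket.  [the near shore: the finch, the frog, the moth, the sparrow | the far shore: the beetle, the cricket]
4. Ferryman goes back to the near shore alone.  [the near shore: the finch, the frog, the moth, the sparrow | the far shore: the beetle, the cricket]
5. Ferryman goes to the far shore with the sparrow.  [the near shore: the finch, the frog, the moth | the far shore: the beetle, the cricket, the sparrow]
6. Ferryman goes back to the near shore with the beetle.  [the near shore: the beetle, the finch, the frog, the moth | the far shore: the cricket, the sparrow]
7. Ferryman goes to the far shore with the frog.  [the near shore: the beetle, the finch, the moth | the far shore: the cricket, the frog, the sparrow]
8. Ferryman goes back to the near shore alone.  [the near shore: the beetle, the finch, the moth | the far shore: the cricket, the frog, the sparrow]
9. Ferryman goes to the far shore with the finch.  [the near shore: the beetle, the moth | the far shore: the cricket, the finch, the frog, the sparrow]
10. Ferryman goes back to the near shore alone.  [the near shore: the beetle, the moth | the far shore: the cricket, the finch, the frog, the sparrow]
11. Ferryman goes to the far shore with the moth.  [the near shore: the beetle | the far shore: the cricket, the finch, the frog, the moth, the sparrow]
12. Ferryman goes back to the near shore alone.  [the near shore: the beetle | the far shore: the cricket, the finch, the frog, the moth, the sparrow]
13. Ferryman goes to the far shore with the beetle.  [the near shore: — | the far shore: the beetle, the cricket, the finch, the frog, the moth, the sparrow]

13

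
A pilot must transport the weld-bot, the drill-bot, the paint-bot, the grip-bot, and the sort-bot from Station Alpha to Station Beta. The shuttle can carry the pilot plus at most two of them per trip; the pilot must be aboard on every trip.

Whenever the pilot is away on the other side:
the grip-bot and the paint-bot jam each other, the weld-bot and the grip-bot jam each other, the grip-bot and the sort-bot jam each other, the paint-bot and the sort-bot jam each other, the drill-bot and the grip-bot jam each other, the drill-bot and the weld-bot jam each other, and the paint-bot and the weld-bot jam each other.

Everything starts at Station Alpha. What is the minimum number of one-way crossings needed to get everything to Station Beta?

impossible

Whatever the first load, the items left behind include a forbidden pair without the pilot. No opening move is safe, so no plan exists.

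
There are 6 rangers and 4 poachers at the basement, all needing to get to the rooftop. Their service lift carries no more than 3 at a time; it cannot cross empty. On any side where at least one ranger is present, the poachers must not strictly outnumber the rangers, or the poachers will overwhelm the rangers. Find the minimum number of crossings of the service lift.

Counting alone: each trip to the rooftop takes at most 3 across and each return brings at least 1 back, so after t trips out (and t−1 returns) at most 3t − (t−1) of the 10 are across; that first reaches 10 at t = 5, so at least 9 crossings are needed.
The plan below uses exactly 9 crossings, so it is optimal:
1. 2 poachers → the rooftop.  (the basement: 6R 2P; the rooftop: 0R 2P)
2. 1 poacher ← the basement.  (the basement: 6R 3P; the rooftop: 0R 1P)
3. 3 poachers → the rooftop.  (the basement: 6R 0P; the rooftop: 0R 4P)
4. 1 poacher ← the basement.  (the basement: 6R 1P; the rooftop: 0R 3P)
5. 3 rangers → the rooftop.  (the basement: 3R 1P; the rooftop: 3R 3P)
6. 1 poacher ← the basement.  (the basement: 3R 2P; the rooftop: 3R 2P)
7. 1 ranger and 2 poachers → the rooftop.  (the basement: 2R 0P; the rooftop: 4R 4P)
8. 1 poacher ← the basement.  (the basement: 2R 1P; the rooftop: 4R 3P)
9. 2 rangers and 1 poacher → the rooftop.  (the basement: 0R 0P; the rooftop: 6R 4P)

9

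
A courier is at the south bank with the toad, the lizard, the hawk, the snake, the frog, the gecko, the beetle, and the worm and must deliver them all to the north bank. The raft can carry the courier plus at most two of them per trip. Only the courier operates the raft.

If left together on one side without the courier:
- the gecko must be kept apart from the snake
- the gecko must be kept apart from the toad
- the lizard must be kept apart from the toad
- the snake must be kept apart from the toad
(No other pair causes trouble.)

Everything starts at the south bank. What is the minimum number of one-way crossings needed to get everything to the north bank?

13

Counting alone: the courier can take at most 2 across per trip to the north bank, so moving all 8 needs at least 4 loaded trips out, with a return between consecutive ones — at least 7 crossings.
The safety rule pushes this higher. Following every safe sequence of crossings, the most of the 8 that can be at the north bank as the raft arrives there on crossings 7, 9, 11 is 5, 6, 7 respectively — never all 8.
So no plan with fewer than 13 crossings exists, and this one achieves 13:
1. Courier goes to the north bank with the snake and the toad.
2. Courier goes back to the south bank with the toad.
3. Courier goes to the north bank with the lizard and the toad.
4. Courier goes back to the south bank with the toad.
5. Courier goes to the north bank with the hawk and the toad.
6. Courier goes back to the south bank with the toad.
7. Courier goes to the north bank with the frog and the toad.
8. Courier goes back to the south bank with the toad.
9. Courier goes to the north bank with the beetle and the toad.
10. Courier goes back to the south bank with the toad.
11. Courier goes to the north bank with the toad and the worm.
12. Courier goes back to the south bank with the toad.
13. Courier goes to the north bank with the gecko and the toad.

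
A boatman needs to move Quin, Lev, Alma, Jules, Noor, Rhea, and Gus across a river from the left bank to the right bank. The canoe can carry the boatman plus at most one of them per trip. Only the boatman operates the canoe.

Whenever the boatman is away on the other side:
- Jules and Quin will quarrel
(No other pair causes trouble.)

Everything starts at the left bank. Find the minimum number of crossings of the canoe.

13

Counting alone: the boatman can take at most 1 across per trip to the right bank, so moving all 7 needs at least 7 loaded trips out, with a return between consecutive ones — at least 13 crossings.
The plan below uses exactly 13 crossings, so it is optimal:
1. Boatman goes to the right bank with Quin.  [the left bank: Alma, Gus, Jules, Lev, Noor, Rhea | the right bank: Quin]
2. Boatman goes back to the left bank alone.  [the left bank: Alma, Gus, Jules, Lev, Noor, Rhea | the right bank: Quin]
3. Boatman goes to the right bank with Lev.  [the left bank: Alma, Gus, Jules, Noor, Rhea | the right bank: Lev, Quin]
4. Boatman goes back to the left bank alone.  [the left bank: Alma, Gus, Jules, Noor, Rhea | the right bank: Lev, Quin]
5. Boatman goes to the right bank with Alma.  [the left bank: Gus, Jules, Noor, Rhea | the right bank: Alma, Lev, Quin]
6. Boatman goes back to the left bank alone.  [the left bank: Gus, Jules, Noor, Rhea | the right bank: Alma, Lev, Quin]
7. Boatman goes to the right bank with Noor.  [the left bank: Gus, Jules, Rhea | the right bank: Alma, Lev, Noor, Quin]
8. Boatman goes back to the left bank alone.  [the left bank: Gus, Jules, Rhea | the right bank: Alma, Lev, Noor, Quin]
9. Boatman goes to the right bank with Rhea.  [the left bank: Gus, Jules | the right bank: Alma, Lev, Noor, Quin, Rhea]
10. Boatman goes back to the left bank alone.  [the left bank: Gus, Jules | the right bank: Alma, Lev, Noor, Quin, Rhea]
11. Boatman goes to the right bank with Gus.  [the left bank: Jules | the right bank: Alma, Gus, Lev, Noor, Quin, Rhea]
12. Boatman goes back to the left bank alone.  [the left bank: Jules | the right bank: Alma, Gus, Lev, Noor, Quin, Rhea]
13. Boatman goes to the right bank with Jules.  [the left bank: — | the right bank: Alma, Gus, Jules, Lev, Noor, Quin, Rhea]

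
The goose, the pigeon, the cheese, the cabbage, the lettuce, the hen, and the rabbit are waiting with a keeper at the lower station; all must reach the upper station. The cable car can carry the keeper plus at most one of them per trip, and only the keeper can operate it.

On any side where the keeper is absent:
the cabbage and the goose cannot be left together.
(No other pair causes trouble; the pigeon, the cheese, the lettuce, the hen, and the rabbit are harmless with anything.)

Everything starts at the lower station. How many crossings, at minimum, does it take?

Counting alone: the keeper can take at most 1 across per trip to the upper station, so moving all 7 needs at least 7 loaded trips out, with a return between consecutive ones — at least 13 crossings.
The plan below uses exactly 13 crossings, so it is optimal:
1. Keeper goes to the upper station with the goose.
2. Keeper goes back to the lower station alone.
3. Keeper goes to the upper station with the pigeon.
4. Keeper goes back to the lower station alone.
5. Keeper goes to the upper station with the cheese.
6. Keeper goes back to the lower station alone.
7. Keeper goes to the upper station with the lettuce.
8. Keeper goes back to the lower station alone.
9. Keeper goes to the upper station with the hen.
10. Keeper goes back to the lower station alone.
11. Keeper goes to the upper station with the rabbit.
12. Keeper goes back to the lower station alone.
13. Keeper goes to the upper station with the cabbage.

13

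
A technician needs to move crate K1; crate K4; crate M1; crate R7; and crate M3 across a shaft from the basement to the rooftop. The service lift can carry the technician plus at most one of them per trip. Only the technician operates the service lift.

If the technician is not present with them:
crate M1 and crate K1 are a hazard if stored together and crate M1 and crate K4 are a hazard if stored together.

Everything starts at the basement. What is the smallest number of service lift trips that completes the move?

Counting alone: the technician can take at most 1 across per trip to the rooftop, so moving all 5 needs at least 5 loaded trips out, with a return between consecutive ones — at least 9 crossings.
The safety rule pushes this higher. Following every safe sequence of crossings, the most of the 5 that can be at the rooftop as the service lift arrives there on crossing 9 is 4 — never all 5.
So no plan with fewer than 11 crossings exists, and this one achieves 11:
1. Technician goes to the rooftop with crate M1.
2. Technician goes back to the basement alone.
3. Technician goes to the rooftop with crate K1.
4. Technician goes back to the basement with crate M1.
5. Technician goes to the rooftop with crate K4.
6. Technician goes back to the basement alone.
7. Technician goes to the rooftop with crate R7.
8. Technician goes back to the basement alone.
9. Technician goes to the rooftop with crate M3.
10. Technician goes back to the basement alone.
11. Technician goes to the rooftop with crate M1.

11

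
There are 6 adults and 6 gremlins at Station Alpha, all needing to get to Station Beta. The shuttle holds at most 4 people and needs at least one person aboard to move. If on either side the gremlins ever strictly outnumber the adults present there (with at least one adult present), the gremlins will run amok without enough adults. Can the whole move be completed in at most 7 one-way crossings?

Counting alone: each trip to Station Beta takes at most 4 across and each return brings at least 1 back, so after t trips out (and t−1 returns) at most 4t − (t−1) of the 12 are across; that first reaches 12 at t = 4, so at least 7 crossings are needed.
The safety rule pushes this higher. Following every safe sequence of crossings, the most of the 12 that can be at Station Beta as the shuttle arrives there on crossing 7 is 11 — never all 12.
So the move cannot be finished within 7 crossings. (The shortest complete plan takes 9:)
1. 2 gremlins → Station Beta.  (Station Alpha: 6A 4G; Station Beta: 0A 2G)
2. 1 gremlin ← Station Alpha.  (Station Alpha: 6A 5G; Station Beta: 0A 1G)
3. 4 gremlins → Station Beta.  (Station Alpha: 6A 1G; Station Beta: 0A 5G)
4. 1 gremlin ← Station Alpha.  (Station Alpha: 6A 2G; Station Beta: 0A 4G)
5. 4 adults → Station Beta.  (Station Alpha: 2A 2G; Station Beta: 4A 4G)
6. 1 adult and 1 gremlin ← Station Alpha.  (Station Alpha: 3A 3G; Station Beta: 3A 3G)
7. 2 adults and 2 gremlins → Station Beta.  (Station Alpha: 1A 1G; Station Beta: 5A 5G)
8. 1 adult and 1 gremlin ← Station Alpha.  (Station Alpha: 2A 2G; Station Beta: 4A 4G)
9. 2 adults and 2 gremlins → Station Beta.  (Station Alpha: 0A 0G; Station Beta: 6A 6G)

No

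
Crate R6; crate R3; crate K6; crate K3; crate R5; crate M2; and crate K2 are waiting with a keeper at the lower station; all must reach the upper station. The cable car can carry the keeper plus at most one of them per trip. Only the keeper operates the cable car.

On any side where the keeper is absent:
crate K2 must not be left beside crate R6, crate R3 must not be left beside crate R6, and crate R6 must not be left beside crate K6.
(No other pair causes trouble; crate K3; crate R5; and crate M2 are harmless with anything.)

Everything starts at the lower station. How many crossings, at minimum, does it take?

Following every safe sequence of crossings from the start, the most of the 7 that can be at the upper station as the cable car arrives there on crossings 1, 3, 5, 7, 9 is 1, 2, 3, 4, 5 respectively; the best ever achieved is 5 of 7.
From crossing 11 on, no configuration arises that was not already reachable earlier: only 72 distinct safe configurations (who is on which side, and where the cable car is) can ever be reached, none of them has everyone across, and every continuation just revisits them. So no valid plan exists.

impossible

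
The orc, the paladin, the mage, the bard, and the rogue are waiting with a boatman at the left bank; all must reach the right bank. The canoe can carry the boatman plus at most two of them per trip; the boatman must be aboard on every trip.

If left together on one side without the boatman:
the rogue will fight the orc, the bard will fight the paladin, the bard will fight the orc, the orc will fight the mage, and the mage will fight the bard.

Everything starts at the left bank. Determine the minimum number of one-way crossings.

7

Counting alone: the boatman can take at most 2 across per trip to the right bank, so moving all 5 needs at least 3 loaded trips out, with a return between consecutive ones — at least 5 crossings.
The safety rule pushes this higher. Following every safe sequence of crossings, the most of the 5 that can be at the right bank as the canoe arrives there on crossing 5 is 4 — never all 5.
So no plan with fewer than 7 crossings exists, and this one achieves 7:
1. Boatman goes to the right bank with the bard and the orc.  [the left bank: the mage, the paladin, the rogue | the right bank: the bard, the orc]
2. Boatman goes back to the left bank with the orc.  [the left bank: the mage, the orc, the paladin, the rogue | the right bank: the bard]
3. Boatman goes to the right bank with the orc and the paladin.  [the left bank: the mage, the rogue | the right bank: the bard, the orc, the paladin]
4. Boatman goes back to the left bank with the bard.  [the left bank: the bard, the mage, the rogue | the right bank: the orc, the paladin]
5. Boatman goes to the right bank with the mage and the rogue.  [the left bank: the bard | the right bank: the mage, the orc, the paladin, the rogue]
6. Boatman goes back to the left bank with the orc.  [the left bank: the bard, the orc | the right bank: the mage, the paladin, the rogue]
7. Boatman goes to the right bank with the bard and the orc.  [the left bank: — | the right bank: the bard, the mage, the orc, the paladin, the rogue]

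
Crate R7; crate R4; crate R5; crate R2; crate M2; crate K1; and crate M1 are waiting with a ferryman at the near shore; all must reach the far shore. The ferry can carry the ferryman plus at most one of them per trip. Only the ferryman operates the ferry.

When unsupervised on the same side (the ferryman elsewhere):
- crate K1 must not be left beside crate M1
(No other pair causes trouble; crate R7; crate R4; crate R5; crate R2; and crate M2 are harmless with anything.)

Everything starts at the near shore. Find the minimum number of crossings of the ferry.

Counting alone: the ferryman can take at most 1 across per trip to the far shore, so moving all 7 needs at least 7 loaded trips out, with a return between consecutive ones — at least 13 crossings.
The plan below uses exactly 13 crossings, so it is optimal:
1. Ferryman goes to the far shore with crate K1.
2. Ferryman goes back to the near shore alone.
3. Ferryman goes to the far shore with crate R7.
4. Ferryman goes back to the near shore alone.
5. Ferryman goes to the far shore with crate R4.
6. Ferryman goes back to the near shore alone.
7. Ferryman goes to the far shore with crate R5.
8. Ferryman goes back to the near shore alone.
9. Ferryman goes to the far shore with crate R2.
10. Ferryman goes back to the near shore alone.
11. Ferryman goes to the far shore with crate M2.
12. Ferryman goes back to the near shore alone.
13. Ferryman goes to the far shore with crate M1.

13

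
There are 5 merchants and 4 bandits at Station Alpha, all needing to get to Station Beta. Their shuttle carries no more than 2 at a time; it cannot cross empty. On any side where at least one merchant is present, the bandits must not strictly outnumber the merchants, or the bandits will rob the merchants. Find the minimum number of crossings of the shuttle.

Counting alone: each trip to Station Beta takes at most 2 across and each return brings at least 1 back, so after t trips out (and t−1 returns) at most 2t − (t−1) of the 9 are across; that first reaches 9 at t = 8, so at least 15 crossings are needed.
The plan below uses exactly 15 crossings, so it is optimal:
1. 2 bandits → Station Beta.  (Station Alpha: 5M 2B; Station Beta: 0M 2B)
2. 1 bandit ← Station Alpha.  (Station Alpha: 5M 3B; Station Beta: 0M 1B)
3. 2 bandits → Station Beta.  (Station Alpha: 5M 1B; Station Beta: 0M 3B)
4. 1 bandit ← Station Alpha.  (Station Alpha: 5M 2B; Station Beta: 0M 2B)
5. 2 merchants → Station Beta.  (Station Alpha: 3M 2B; Station Beta: 2M 2B)
6. 1 bandit ← Station Alpha.  (Station Alpha: 3M 3B; Station Beta: 2M 1B)
7. 1 merchant and 1 bandit → Station Beta.  (Station Alpha: 2M 2B; Station Beta: 3M 2B)
8. 1 merchant ← Station Alpha.  (Station Alpha: 3M 2B; Station Beta: 2M 2B)
9. 1 merchant and 1 bandit → Station Beta.  (Station Alpha: 2M 1B; Station Beta: 3M 3B)
10. 1 bandit ← Station Alpha.  (Station Alpha: 2M 2B; Station Beta: 3M 2B)
11. 1 merchant and 1 bandit → Station Beta.  (Station Alpha: 1M 1B; Station Beta: 4M 3B)
12. 1 merchant ← Station Alpha.  (Station Alpha: 2M 1B; Station Beta: 3M 3B)
13. 1 merchant and 1 bandit → Station Beta.  (Station Alpha: 1M 0B; Station Beta: 4M 4B)
14. 1 bandit ← Station Alpha.  (Station Alpha: 1M 1B; Station Beta: 4M 3B)
15. 1 merchant and 1 bandit → Station Beta.  (Station Alpha: 0M 0B; Station Beta: 5M 4B)

15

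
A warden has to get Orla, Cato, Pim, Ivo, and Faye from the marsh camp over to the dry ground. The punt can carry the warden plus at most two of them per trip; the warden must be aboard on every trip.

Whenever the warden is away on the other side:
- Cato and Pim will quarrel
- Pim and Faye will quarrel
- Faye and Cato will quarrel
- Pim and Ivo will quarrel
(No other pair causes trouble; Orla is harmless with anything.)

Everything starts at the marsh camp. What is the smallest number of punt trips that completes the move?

7

Counting alone: the warden can take at most 2 across per trip to the dry ground, so moving all 5 needs at least 3 loaded trips out, with a return between consecutive ones — at least 5 crossings.
The safety rule pushes this higher. Following every safe sequence of crossings, the most of the 5 that can be at the dry ground as the punt arrives there on crossing 5 is 4 — never all 5.
So no plan with fewer than 7 crossings exists, and this one achieves 7:
1. Warden goes to the dry ground with Cato and Pim.
2. Warden goes back to the marsh camp with Cato.
3. Warden goes to the dry ground with Cato and Orla.
4. Warden goes back to the marsh camp with Cato.
5. Warden goes to the dry ground with Cato and Ivo.
6. Warden goes back to the marsh camp with Pim.
7. Warden goes to the dry ground with Faye and Pim.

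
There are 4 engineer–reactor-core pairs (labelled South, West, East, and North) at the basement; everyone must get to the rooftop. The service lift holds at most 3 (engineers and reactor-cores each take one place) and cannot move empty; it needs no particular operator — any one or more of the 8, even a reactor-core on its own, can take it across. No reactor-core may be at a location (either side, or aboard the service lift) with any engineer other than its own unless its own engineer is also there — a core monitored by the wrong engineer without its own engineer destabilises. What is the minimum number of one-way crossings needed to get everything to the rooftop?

Counting alone: each trip to the rooftop takes at most 3 across and each return brings at least 1 back, so after t trips out (and t−1 returns) at most 3t − (t−1) of the 8 are across; that first reaches 8 at t = 4, so at least 7 crossings are needed.
The safety rule pushes this higher. Following every safe sequence of crossings, the most of the 8 that can be at the rooftop as the service lift arrives there on crossing 7 is 7 — never all 8.
So no plan with fewer than 9 crossings exists, and this one achieves 9:
1. engineer South and reactor-core South cross → the rooftop.
2. engineer South crosses ← the basement.
3. engineer South, engineer West, and reactor-core West cross → the rooftop.
4. engineer South and reactor-core South cross ← the basement.
5. engineer East, engineer North, and engineer South cross → the rooftop.
6. reactor-core West crosses ← the basement.
7. reactor-core South and reactor-core West cross → the rooftop.
8. reactor-core South crosses ← the basement.
9. reactor-core East, reactor-core North, and reactor-core South cross → the rooftop.

9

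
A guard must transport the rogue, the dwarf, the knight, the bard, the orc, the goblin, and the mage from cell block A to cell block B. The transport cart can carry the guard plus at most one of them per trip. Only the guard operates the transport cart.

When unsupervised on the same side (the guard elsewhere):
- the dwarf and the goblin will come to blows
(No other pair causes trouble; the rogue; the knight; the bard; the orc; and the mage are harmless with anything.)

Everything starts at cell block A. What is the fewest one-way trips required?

Counting alone: the guard can take at most 1 across per trip to cell block B, so moving all 7 needs at least 7 loaded trips out, with a return between consecutive ones — at least 13 crossings.
The plan below uses exactly 13 crossings, so it is optimal:
1. Guard goes to cell block B with the dwarf.
2. Guard goes back to cell block A alone.
3. Guard goes to cell block B with the rogue.
4. Guard goes back to cell block A alone.
5. Guard goes to cell block B with the knight.
6. Guard goes back to cell block A alone.
7. Guard goes to cell block B with the bard.
8. Guard goes back to cell block A alone.
9. Guard goes to cell block B with the orc.
10. Guard goes back to cell block A alone.
11. Guard goes to cell block B with the mage.
12. Guard goes back to cell block A alone.
13. Guard goes to cell block B with the goblin.

13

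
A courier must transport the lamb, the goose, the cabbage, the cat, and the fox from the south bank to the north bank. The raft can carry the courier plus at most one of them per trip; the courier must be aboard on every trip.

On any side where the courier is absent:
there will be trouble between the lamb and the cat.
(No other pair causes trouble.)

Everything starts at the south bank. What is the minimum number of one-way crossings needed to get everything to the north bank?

Counting alone: the courier can take at most 1 across per trip to the north bank, so moving all 5 needs at least 5 loaded trips out, with a return between consecutive ones — at least 9 crossings.
The plan below uses exactly 9 crossings, so it is optimal:
1. Courier goes to the north bank with the lamb.
2. Courier goes back to the south bank alone.
3. Courier goes to the north bank with the goose.
4. Courier goes back to the south bank alone.
5. Courier goes to the north bank with the cabbage.
6. Courier goes back to the south bank alone.
7. Courier goes to the north bank with the fox.
8. Courier goes back to the south bank alone.
9. Courier goes to the north bank with the cat.

9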